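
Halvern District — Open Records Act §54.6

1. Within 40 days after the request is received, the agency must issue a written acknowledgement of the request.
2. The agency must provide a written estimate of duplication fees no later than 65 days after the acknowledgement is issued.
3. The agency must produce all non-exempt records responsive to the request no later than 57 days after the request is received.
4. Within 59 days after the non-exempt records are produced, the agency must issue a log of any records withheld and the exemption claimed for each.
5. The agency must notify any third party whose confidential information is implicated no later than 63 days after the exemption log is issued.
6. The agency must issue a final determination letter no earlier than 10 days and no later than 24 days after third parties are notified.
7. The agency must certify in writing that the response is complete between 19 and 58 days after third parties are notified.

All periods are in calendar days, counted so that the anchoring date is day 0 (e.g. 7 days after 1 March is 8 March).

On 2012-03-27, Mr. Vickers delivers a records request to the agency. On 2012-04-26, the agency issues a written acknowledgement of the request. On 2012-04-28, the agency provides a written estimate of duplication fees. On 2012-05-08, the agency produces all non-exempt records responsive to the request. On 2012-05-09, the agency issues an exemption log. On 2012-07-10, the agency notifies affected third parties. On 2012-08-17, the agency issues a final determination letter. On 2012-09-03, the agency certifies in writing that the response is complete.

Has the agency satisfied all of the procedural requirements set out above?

No

(1) due by 2012-03-27 + 40 days = 2012-05-06; 2012-04-26 is within that limit.
(2) due by 2012-04-26 + 65 days = 2012-06-30; completed 2012-04-28, before the deadline.
(3) due by 2012-03-27 + 57 days = 2012-05-23; done 2012-05-08 — timely.
(4) due by 2012-05-08 + 59 days = 2012-07-06; done 2012-05-09 — timely.
(5) due by 2012-05-09 + 63 days = 2012-07-11; 2012-07-10 is within that limit.
(6) the permitted window runs from 2012-07-10 + 10 = 2012-07-20 to 2012-07-10 + 24 = 2012-08-03; done 2012-08-17 — 14 days after the window closed.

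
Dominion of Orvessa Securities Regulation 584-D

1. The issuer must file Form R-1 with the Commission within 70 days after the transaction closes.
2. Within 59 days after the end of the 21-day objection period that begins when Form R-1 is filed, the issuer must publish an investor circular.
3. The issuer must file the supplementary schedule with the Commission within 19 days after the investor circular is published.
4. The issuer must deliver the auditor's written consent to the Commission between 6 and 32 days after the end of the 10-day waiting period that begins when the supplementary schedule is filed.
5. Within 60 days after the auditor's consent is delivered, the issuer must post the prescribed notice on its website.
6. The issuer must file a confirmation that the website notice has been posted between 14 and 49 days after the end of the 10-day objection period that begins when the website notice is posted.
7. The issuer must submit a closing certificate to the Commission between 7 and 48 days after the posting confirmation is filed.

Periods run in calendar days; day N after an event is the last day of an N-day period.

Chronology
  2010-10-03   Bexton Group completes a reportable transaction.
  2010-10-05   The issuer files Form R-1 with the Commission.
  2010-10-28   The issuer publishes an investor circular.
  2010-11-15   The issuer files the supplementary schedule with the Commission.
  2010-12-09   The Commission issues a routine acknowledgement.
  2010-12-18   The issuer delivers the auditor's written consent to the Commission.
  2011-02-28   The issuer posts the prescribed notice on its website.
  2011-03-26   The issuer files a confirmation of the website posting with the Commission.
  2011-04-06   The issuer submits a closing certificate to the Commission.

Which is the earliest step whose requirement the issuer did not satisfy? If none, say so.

Step 5

Step 1 — counting 70 days from 2010-10-03 (when the transaction closes) gives a deadline of 2010-12-12; 2010-10-05 is within that limit.
Step 2 — counting 59 days from 2010-10-26 (end of the 21-day objection period, which began when Form R-1 is filed on 2010-10-05) gives a deadline of 2010-12-24; completed 2010-10-28, before the deadline.
Step 3 — counting 19 days from 2010-10-28 (when the investor circular is published) gives a deadline of 2010-11-16; completed 2010-11-15, before the deadline.
Step 4 — 6 and 32 days from 2010-11-25 (end of the 10-day waiting period, which began when the supplementary schedule is filed on 2010-11-15) are 2010-12-01 and 2010-12-27 respectively; 2010-12-18 falls inside that range.
Step 5 — counting 60 days from 2010-12-18 (when the auditor's consent is delivered) gives a deadline of 2011-02-16; done 2011-02-28 — 12 days late.
The analysis stops there.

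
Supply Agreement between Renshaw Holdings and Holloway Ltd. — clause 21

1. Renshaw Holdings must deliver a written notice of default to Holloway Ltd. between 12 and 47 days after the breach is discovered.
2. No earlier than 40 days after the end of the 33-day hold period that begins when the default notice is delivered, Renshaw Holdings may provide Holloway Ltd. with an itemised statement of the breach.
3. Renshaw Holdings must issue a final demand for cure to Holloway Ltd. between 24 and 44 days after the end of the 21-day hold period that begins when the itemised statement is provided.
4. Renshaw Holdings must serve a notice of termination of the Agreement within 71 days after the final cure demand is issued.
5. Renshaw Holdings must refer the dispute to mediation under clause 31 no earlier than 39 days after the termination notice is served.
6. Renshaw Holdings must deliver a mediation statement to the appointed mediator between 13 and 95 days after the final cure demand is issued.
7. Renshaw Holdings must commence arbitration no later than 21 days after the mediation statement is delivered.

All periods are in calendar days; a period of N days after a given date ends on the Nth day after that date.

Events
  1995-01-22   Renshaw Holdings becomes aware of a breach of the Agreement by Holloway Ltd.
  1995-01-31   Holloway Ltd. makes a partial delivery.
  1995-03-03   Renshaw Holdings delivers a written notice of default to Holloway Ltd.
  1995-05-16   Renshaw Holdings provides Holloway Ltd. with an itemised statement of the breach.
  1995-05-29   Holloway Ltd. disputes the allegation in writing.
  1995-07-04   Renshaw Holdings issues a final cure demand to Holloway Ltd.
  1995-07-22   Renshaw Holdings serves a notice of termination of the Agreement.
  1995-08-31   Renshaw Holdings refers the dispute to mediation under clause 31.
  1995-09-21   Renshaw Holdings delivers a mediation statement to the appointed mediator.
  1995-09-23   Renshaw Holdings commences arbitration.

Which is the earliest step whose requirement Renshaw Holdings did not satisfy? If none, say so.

None — every step was satisfied

Step 1: the window is 12–47 days after 1995-01-22 (when the breach is discovered), so 1995-02-03 through 1995-03-10; 1995-03-03 falls inside that range.
Step 2: the earliest permitted date is 40 days after 1995-04-05 (end of the 33-day hold period, which began when the default notice is delivered on 1995-03-03), i.e. 1995-05-15; done 1995-05-16 — permitted.
Step 3: the window is 24–44 days after 1995-06-06 (end of the 21-day hold period, which began when the itemised statement is provided on 1995-05-16), so 1995-06-30 through 1995-07-20; done 1995-07-04 — within the window.
Step 4: 71 days after 1995-07-04 (when the final cure demand is issued) is 1995-09-13; completed 1995-07-22, before the deadline.
Step 5: the earliest permitted date is 39 days after 1995-07-22 (when the termination notice is served), i.e. 1995-08-30; 1995-08-31 is on or after that date.
Step 6: the window is 13–95 days after 1995-07-04 (when the final cure demand is issued), so 1995-07-17 through 1995-10-07; done 1995-09-21 — within the window.
Step 7: 21 days after 1995-09-21 (when the mediation statement is delivered) is 1995-10-12; completed 1995-09-23, before the deadline.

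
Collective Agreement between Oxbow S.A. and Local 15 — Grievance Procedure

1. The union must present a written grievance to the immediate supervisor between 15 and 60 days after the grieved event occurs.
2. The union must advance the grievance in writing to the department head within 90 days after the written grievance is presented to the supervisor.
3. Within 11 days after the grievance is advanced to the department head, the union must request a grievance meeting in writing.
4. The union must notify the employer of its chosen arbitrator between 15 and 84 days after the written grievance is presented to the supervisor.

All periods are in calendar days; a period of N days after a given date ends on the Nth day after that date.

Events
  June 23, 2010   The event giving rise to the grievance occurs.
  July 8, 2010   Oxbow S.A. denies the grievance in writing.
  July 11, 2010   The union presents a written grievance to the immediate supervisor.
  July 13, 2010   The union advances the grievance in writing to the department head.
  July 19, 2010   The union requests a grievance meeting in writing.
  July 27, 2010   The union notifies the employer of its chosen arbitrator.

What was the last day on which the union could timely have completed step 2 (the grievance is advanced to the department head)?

October 9, 2010

Step 2 runs from July 11, 2010, when the written grievance is presented to the supervisor. 90 days after July 11, 2010 is October 9, 2010.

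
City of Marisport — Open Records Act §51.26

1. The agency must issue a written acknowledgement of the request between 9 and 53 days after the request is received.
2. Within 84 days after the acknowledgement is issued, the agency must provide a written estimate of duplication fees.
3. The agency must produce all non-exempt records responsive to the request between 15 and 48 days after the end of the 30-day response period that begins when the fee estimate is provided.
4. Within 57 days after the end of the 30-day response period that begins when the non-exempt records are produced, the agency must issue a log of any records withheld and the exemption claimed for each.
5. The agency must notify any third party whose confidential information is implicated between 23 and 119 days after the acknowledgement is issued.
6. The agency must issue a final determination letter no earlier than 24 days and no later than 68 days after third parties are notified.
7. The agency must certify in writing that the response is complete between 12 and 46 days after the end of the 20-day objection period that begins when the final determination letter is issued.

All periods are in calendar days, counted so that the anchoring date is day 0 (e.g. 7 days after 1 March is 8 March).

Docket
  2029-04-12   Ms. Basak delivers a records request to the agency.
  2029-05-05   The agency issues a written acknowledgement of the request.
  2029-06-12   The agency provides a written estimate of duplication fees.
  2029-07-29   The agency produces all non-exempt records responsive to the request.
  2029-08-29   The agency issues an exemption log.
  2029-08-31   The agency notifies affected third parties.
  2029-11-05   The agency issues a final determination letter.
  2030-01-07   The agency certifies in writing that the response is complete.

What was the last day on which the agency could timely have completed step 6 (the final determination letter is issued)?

2029-11-07

Step 6 runs from 2029-08-31, when third parties are notified. The window is 24–68 days after 2029-08-31; it closes on 2029-11-07.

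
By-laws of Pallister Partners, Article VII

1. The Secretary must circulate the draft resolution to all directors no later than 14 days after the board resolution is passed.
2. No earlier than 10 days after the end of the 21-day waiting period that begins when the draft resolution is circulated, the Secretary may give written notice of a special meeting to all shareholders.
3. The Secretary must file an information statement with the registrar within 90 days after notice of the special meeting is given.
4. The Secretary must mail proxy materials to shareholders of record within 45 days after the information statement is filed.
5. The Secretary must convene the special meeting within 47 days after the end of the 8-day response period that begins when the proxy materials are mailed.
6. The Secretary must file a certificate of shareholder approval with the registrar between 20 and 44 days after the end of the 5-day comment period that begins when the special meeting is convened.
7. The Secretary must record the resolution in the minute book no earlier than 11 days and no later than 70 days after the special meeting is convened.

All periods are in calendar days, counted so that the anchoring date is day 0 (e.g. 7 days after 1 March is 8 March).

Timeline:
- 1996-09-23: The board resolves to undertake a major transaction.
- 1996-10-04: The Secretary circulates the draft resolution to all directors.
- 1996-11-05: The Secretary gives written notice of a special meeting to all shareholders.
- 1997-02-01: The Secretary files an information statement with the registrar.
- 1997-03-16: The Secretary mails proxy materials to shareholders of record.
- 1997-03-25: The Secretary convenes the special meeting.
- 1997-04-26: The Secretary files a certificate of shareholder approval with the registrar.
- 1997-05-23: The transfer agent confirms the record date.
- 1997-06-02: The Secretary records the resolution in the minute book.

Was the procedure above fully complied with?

Yes

Step 1 — counting 14 days from 1996-09-23 (when the board resolution is passed) gives a deadline of 1996-10-07; completed 1996-10-04, before the deadline.
Step 2 — must wait 10 days from 1996-10-25 (end of the 21-day waiting period, which began when the draft resolution is circulated on 1996-10-04), so not before 1996-11-04; done 1996-11-05 — permitted.
Step 3 — counting 90 days from 1996-11-05 (when notice of the special meeting is given) gives a deadline of 1997-02-03; completed 1997-02-01, before the deadline.
Step 4 — counting 45 days from 1997-02-01 (when the information statement is filed) gives a deadline of 1997-03-18; done 1997-03-16 — timely.
Step 5 — counting 47 days from 1997-03-24 (end of the 8-day response period, which began when the proxy materials are mailed on 1997-03-16) gives a deadline of 1997-05-10; completed 1997-03-25, before the deadline.
Step 6 — 20 and 44 days from 1997-03-30 (end of the 5-day comment period, which began when the special meeting is convened on 1997-03-25) are 1997-04-19 and 1997-05-13 respectively; 1997-04-26 falls inside that range.
Step 7 — 11 and 70 days from 1997-03-25 (when the special meeting is convened) are 1997-04-05 and 1997-06-03 respectively; done 1997-06-02 — within the window.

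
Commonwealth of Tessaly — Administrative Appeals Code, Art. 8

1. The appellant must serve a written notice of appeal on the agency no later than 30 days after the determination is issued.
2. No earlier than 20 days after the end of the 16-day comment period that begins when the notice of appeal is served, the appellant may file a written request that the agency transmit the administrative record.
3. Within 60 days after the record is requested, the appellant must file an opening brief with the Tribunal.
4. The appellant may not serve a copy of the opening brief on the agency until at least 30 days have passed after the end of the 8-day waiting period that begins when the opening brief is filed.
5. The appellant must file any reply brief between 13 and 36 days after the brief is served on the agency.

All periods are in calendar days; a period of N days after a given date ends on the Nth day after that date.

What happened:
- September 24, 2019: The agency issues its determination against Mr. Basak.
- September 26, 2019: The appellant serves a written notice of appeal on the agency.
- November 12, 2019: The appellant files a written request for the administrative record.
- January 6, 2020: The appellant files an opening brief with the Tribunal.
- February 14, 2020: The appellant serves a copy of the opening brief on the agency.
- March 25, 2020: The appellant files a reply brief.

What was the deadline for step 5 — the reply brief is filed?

Step 5 runs from February 14, 2020, when the brief is served on the agency. The window is 13–36 days after February 14, 2020; it closes on March 21, 2020.

March 21, 2020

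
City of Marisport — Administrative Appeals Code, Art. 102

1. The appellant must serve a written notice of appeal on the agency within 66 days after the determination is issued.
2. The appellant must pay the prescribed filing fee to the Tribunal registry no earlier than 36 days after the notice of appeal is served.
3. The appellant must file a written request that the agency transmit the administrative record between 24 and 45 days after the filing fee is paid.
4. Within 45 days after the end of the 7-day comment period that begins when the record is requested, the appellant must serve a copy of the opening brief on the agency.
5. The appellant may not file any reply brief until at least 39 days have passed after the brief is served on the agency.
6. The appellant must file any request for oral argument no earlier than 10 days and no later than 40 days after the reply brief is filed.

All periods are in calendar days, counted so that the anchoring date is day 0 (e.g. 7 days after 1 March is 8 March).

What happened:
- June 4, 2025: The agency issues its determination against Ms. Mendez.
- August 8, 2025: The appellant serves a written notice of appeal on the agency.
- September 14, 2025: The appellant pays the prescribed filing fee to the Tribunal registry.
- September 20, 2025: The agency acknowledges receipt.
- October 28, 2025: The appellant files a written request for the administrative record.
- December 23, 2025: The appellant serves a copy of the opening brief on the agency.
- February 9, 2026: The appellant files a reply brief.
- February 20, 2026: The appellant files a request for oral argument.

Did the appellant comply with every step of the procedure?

No

Step 1 — counting 66 days from June 4, 2025 (when the determination is issued) gives a deadline of August 9, 2025; done August 8, 2025 — timely.
Step 2 — must wait 36 days from August 8, 2025 (when the notice of appeal is served), so not before September 13, 2025; done September 14, 2025, after the minimum wait.
Step 3 — 24 and 45 days from September 14, 2025 (when the filing fee is paid) are October 8, 2025 and October 29, 2025 respectively; done October 28, 2025, which is between those dates.
Step 4 — counting 45 days from November 4, 2025 (end of the 7-day comment period, which began when the record is requested on October 28, 2025) gives a deadline of December 19, 2025; done December 23, 2025 — 4 days late.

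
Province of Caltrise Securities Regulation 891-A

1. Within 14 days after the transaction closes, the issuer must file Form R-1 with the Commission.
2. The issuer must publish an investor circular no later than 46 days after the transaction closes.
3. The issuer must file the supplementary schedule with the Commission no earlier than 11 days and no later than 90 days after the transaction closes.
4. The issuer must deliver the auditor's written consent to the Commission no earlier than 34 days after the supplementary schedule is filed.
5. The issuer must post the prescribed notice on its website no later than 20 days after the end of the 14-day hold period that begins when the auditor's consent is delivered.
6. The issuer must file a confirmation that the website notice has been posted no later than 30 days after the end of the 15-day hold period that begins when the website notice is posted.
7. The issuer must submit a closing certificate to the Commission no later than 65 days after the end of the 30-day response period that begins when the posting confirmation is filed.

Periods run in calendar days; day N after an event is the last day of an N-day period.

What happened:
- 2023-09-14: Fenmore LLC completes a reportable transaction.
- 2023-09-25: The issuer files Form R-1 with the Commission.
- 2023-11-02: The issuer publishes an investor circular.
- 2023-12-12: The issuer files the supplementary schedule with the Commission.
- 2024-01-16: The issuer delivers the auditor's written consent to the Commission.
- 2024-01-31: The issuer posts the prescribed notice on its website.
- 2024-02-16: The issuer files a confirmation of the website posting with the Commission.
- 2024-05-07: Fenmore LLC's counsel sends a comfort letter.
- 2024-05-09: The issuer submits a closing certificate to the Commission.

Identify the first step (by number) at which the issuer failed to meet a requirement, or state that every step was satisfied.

Step 1: 14 days after 2023-09-14 (when the transaction closes) is 2023-09-28; completed 2023-09-25, before the deadline.
Step 2: 46 days after 2023-09-14 (when the transaction closes) is 2023-10-30; not done until 2023-11-02, 3 days after the deadline.
The procedure was therefore not followed at step 2.

Step 2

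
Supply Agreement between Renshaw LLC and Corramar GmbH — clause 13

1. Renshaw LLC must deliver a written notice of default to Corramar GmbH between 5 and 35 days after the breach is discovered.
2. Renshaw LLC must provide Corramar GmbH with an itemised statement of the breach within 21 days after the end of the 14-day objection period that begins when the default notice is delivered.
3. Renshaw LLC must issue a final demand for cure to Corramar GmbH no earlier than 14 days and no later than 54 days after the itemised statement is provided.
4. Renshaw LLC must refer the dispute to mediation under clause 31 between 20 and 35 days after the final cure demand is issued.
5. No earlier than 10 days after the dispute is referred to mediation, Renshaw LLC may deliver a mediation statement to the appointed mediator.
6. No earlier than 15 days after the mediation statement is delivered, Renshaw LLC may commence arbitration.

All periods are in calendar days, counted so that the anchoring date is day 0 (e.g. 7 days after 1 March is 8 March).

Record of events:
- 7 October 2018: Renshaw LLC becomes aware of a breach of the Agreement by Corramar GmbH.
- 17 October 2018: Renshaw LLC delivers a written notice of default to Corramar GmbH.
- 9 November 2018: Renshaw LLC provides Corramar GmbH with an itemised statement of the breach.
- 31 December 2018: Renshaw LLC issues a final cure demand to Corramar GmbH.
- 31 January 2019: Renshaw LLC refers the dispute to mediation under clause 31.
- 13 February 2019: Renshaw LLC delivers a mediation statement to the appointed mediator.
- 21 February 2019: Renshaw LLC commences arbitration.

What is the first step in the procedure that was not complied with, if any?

Step 6

Step 1: the window is 5–35 days after 7 October 2018 (when the breach is discovered), so 12 October 2018 through 11 November 2018; 17 October 2018 falls inside that range.
Step 2: 21 days after 31 October 2018 (end of the 14-day objection period, which began when the default notice is delivered on 17 October 2018) is 21 November 2018; 9 November 2018 is within that limit.
Step 3: the window is 14–54 days after 9 November 2018 (when the itemised statement is provided), so 23 November 2018 through 2 January 2019; done 31 December 2018 — within the window.
Step 4: the window is 20–35 days after 31 December 2018 (when the final cure demand is issued), so 20 January 2019 through 4 February 2019; done 31 January 2019 — within the window.
Step 5: the earliest permitted date is 10 days after 31 January 2019 (when the dispute is referred to mediation), i.e. 10 February 2019; 13 February 2019 is on or after that date.
Step 6: the earliest permitted date is 15 days after 13 February 2019 (when the mediation statement is delivered), i.e. 28 February 2019; done 21 February 2019 — 7 days too early.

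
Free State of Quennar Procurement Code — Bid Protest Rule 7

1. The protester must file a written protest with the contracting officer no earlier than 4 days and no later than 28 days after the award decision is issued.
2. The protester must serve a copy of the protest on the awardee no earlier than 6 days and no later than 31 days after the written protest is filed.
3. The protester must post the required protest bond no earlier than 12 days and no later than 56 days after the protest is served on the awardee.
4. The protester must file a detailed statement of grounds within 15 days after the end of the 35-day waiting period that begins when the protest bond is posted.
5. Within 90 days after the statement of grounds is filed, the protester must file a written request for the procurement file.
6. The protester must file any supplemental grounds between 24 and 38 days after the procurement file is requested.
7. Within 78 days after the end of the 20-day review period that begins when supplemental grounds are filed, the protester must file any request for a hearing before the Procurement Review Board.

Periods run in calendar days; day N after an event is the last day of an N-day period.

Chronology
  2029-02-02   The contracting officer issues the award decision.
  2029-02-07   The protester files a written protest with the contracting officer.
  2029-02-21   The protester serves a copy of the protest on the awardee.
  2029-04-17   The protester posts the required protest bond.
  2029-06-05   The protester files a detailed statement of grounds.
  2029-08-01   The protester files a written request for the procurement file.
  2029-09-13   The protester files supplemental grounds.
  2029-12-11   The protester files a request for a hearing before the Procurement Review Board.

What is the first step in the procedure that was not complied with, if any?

Step 6

Step 1: the window is 4–28 days after 2029-02-02 (when the award decision is issued), so 2029-02-06 through 2029-03-02; 2029-02-07 falls inside that range.
Step 2: the window is 6–31 days after 2029-02-07 (when the written protest is filed), so 2029-02-13 through 2029-03-10; 2029-02-21 falls inside that range.
Step 3: the window is 12–56 days after 2029-02-21 (when the protest is served on the awardee), so 2029-03-05 through 2029-04-18; done 2029-04-17 — within the window.
Step 4: 15 days after 2029-05-22 (end of the 35-day waiting period, which began when the protest bond is posted on 2029-04-17) is 2029-06-06; done 2029-06-05 — timely.
Step 5: 90 days after 2029-06-05 (when the statement of grounds is filed) is 2029-09-03; 2029-08-01 is within that limit.
Step 6: the window is 24–38 days after 2029-08-01 (when the procurement file is requested), so 2029-08-25 through 2029-09-08; 2029-09-13 is 5 days past the end of the window.
Later steps need not be reached.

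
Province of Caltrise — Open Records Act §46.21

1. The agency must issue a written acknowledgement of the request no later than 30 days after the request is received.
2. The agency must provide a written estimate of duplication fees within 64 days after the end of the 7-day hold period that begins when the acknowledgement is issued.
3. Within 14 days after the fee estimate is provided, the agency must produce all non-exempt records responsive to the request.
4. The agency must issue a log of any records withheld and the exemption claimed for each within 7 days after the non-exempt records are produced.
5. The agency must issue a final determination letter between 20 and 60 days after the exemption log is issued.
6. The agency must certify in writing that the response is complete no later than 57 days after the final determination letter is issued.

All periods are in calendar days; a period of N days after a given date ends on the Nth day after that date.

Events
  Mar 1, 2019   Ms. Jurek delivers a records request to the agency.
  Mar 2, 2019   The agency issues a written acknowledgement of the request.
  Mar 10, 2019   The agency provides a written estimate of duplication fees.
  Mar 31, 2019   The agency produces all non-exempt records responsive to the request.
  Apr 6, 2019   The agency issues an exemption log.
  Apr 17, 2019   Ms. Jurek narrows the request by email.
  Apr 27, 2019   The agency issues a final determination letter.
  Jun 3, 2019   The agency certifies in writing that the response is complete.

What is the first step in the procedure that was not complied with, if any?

Step 3

Step 1: 30 days after Mar 1, 2019 (when the request is received) is Mar 31, 2019; completed Mar 2, 2019, before the deadline.
Step 2: 64 days after Mar 9, 2019 (end of the 7-day hold period, which began when the acknowledgement is issued on Mar 2, 2019) is May 12, 2019; Mar 10, 2019 is within that limit.
Step 3: 14 days after Mar 10, 2019 (when the fee estimate is provided) is Mar 24, 2019; Mar 31, 2019 misses that deadline by 7 days.
That is the first point of non-compliance.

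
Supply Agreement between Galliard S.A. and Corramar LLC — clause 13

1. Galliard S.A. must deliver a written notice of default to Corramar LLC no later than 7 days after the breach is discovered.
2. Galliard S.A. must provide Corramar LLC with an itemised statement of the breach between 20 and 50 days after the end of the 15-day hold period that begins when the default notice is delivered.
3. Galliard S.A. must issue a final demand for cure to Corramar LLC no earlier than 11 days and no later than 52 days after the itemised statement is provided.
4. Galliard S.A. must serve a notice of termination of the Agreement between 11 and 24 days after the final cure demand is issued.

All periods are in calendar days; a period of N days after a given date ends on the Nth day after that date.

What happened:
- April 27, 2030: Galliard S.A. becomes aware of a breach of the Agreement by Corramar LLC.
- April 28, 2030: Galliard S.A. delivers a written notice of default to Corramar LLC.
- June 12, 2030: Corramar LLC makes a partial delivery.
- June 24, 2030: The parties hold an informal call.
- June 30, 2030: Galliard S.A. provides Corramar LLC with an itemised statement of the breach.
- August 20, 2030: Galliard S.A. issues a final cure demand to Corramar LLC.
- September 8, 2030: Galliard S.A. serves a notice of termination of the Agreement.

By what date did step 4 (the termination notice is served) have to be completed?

Step 4 runs from August 20, 2030, when the final cure demand is issued. The window is 11–24 days after August 20, 2030; it closes on September 13, 2030.

September 13, 2030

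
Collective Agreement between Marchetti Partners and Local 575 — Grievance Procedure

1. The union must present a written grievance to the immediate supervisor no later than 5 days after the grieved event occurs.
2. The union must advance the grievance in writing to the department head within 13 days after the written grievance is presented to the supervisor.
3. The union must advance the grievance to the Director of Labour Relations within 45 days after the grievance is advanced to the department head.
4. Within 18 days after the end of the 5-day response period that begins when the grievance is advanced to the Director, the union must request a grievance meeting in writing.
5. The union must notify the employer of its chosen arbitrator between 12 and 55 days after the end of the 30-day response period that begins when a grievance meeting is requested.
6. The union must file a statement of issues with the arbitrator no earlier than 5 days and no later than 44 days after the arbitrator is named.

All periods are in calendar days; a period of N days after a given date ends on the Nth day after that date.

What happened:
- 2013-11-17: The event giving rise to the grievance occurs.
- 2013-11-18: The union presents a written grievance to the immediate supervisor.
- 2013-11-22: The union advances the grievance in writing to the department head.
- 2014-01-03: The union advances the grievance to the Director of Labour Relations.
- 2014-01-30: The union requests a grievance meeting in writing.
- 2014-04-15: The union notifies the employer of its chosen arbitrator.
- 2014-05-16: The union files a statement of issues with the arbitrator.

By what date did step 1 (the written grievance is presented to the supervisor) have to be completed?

2013-11-22

Step 1 runs from 2013-11-17, when the grieved event occurs. 5 days after 2013-11-17 is 2013-11-22.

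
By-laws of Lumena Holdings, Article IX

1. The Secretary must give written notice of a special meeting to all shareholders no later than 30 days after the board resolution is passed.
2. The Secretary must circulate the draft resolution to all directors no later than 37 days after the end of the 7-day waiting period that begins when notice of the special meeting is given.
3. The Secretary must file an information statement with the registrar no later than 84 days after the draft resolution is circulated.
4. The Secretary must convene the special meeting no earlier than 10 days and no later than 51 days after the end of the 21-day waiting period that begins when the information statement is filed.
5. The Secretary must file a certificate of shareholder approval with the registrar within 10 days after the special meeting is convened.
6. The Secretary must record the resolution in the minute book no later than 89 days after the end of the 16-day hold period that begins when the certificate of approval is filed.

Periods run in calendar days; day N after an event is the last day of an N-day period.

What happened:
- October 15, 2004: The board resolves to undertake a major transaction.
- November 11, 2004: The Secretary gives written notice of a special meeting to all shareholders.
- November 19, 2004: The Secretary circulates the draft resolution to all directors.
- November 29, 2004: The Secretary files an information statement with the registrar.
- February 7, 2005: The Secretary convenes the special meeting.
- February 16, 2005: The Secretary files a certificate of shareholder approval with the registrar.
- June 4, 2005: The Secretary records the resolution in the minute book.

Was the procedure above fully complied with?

No

(1) due by October 15, 2004 + 30 days = November 14, 2004; completed November 11, 2004, before the deadline.
(2) due by November 18, 2004 + 37 days = December 25, 2004; done November 19, 2004 — timely.
(3) due by November 19, 2004 + 84 days = February 11, 2005; done November 29, 2004 — timely.
(4) the permitted window runs from December 20, 2004 + 10 = December 30, 2004 to December 20, 2004 + 51 = February 9, 2005; done February 7, 2005, which is between those dates.
(5) due by February 7, 2005 + 10 days = February 17, 2005; completed February 16, 2005, before the deadline.
(6) due by March 4, 2005 + 89 days = June 1, 2005; June 4, 2005 misses that deadline by 3 days.
Later steps need not be reached.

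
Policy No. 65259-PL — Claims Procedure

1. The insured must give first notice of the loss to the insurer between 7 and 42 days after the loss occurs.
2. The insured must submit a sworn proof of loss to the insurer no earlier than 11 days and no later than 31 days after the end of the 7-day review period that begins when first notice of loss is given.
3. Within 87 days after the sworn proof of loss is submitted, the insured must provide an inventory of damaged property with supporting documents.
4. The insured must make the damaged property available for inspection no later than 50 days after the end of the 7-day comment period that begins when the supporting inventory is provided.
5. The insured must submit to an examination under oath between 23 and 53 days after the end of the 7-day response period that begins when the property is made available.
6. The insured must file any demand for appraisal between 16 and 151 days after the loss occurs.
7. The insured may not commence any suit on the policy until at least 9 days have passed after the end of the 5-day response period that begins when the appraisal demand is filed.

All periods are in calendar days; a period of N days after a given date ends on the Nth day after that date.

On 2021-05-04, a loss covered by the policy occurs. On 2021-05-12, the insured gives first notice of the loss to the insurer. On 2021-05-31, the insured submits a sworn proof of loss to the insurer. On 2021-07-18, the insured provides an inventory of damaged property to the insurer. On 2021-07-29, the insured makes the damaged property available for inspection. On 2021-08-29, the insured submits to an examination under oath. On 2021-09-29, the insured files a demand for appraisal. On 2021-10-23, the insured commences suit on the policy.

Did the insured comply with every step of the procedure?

Yes

(1) the permitted window runs from 2021-05-04 + 7 = 2021-05-11 to 2021-05-04 + 42 = 2021-06-15; done 2021-05-12 — within the window.
(2) the permitted window runs from 2021-05-19 + 11 = 2021-05-30 to 2021-05-19 + 31 = 2021-06-19; done 2021-05-31 — within the window.
(3) due by 2021-05-31 + 87 days = 2021-08-26; 2021-07-18 is within that limit.
(4) due by 2021-07-25 + 50 days = 2021-09-13; done 2021-07-29 — timely.
(5) the permitted window runs from 2021-08-05 + 23 = 2021-08-28 to 2021-08-05 + 53 = 2021-09-27; done 2021-08-29, which is between those dates.
(6) the permitted window runs from 2021-05-04 + 16 = 2021-05-20 to 2021-05-04 + 151 = 2021-10-02; done 2021-09-29 — within the window.
(7) permitted from 2021-10-04 + 9 days = 2021-10-13 onward; done 2021-10-23 — permitted.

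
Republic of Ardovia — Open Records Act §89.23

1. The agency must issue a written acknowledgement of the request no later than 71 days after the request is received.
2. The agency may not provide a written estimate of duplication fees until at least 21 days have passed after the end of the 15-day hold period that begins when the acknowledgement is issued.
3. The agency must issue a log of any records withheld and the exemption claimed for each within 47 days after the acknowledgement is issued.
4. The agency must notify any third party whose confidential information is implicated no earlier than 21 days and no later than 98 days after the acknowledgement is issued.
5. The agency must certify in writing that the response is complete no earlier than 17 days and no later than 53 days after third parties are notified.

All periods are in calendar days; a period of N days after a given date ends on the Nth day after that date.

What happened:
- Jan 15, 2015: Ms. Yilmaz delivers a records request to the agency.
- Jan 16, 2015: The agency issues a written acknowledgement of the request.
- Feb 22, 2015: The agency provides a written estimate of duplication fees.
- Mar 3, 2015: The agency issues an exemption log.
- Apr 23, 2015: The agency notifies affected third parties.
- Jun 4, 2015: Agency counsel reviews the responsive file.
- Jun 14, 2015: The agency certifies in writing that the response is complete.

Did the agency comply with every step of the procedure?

(1) due by Jan 15, 2015 + 71 days = Mar 27, 2015; done Jan 16, 2015 — timely.
(2) permitted from Jan 31, 2015 + 21 days = Feb 21, 2015 onward; done Feb 22, 2015, after the minimum wait.
(3) due by Jan 16, 2015 + 47 days = Mar 4, 2015; completed Mar 3, 2015, before the deadline.
(4) the permitted window runs from Jan 16, 2015 + 21 = Feb 6, 2015 to Jan 16, 2015 + 98 = Apr 24, 2015; Apr 23, 2015 falls inside that range.
(5) the permitted window runs from Apr 23, 2015 + 17 = May 10, 2015 to Apr 23, 2015 + 53 = Jun 15, 2015; done Jun 14, 2015, which is between those dates.

Yes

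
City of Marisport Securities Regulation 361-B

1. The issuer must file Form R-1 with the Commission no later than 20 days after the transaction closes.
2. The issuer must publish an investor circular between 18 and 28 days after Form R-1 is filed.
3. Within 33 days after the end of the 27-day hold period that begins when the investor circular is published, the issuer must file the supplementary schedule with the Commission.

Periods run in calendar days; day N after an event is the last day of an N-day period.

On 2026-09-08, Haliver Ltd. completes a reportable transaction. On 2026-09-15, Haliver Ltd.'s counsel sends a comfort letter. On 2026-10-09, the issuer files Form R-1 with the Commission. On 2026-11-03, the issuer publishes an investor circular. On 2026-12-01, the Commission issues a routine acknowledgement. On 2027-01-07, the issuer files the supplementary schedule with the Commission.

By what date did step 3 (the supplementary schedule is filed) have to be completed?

2027-01-02

The investor circular is published on 2026-11-03; the 27-day hold period therefore ends 2026-11-30, and step 3 runs from that date. 33 days after 2026-11-30 is 2027-01-02.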